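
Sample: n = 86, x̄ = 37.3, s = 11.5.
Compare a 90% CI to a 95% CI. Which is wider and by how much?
95% CI is wider by 0.81

df = 85
90% CI: t* = 1.663, (35.24, 39.36), width = 2 · t* · s/√n = 4.12
95% CI: t* = 1.988, (34.83, 39.77), width = 2 · t* · s/√n = 4.93

The 95% CI is wider by 4.93 - 4.12 = 0.81.
Higher confidence requires a wider interval.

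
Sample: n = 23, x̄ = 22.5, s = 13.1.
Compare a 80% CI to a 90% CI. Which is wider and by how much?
90% CI is wider by 2.16

df = 22
80% CI: t* = 1.321, (18.89, 26.11), width = 2 · t* · s/√n = 7.22
90% CI: t* = 1.717, (17.81, 27.19), width = 2 · t* · s/√n = 9.38

The 90% CI is wider by 9.38 - 7.22 = 2.16.
Higher confidence requires a wider interval.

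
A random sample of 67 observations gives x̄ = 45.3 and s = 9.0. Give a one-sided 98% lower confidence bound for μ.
μ ≥ 43.00

Lower bound (one-sided):
t* = 2.095 (one-sided for 98%)
Lower bound = x̄ - t* · s/√n = 45.3 - 2.095 · 9.0/√67 = 43.00

We are 98% confident that μ ≥ 43.00.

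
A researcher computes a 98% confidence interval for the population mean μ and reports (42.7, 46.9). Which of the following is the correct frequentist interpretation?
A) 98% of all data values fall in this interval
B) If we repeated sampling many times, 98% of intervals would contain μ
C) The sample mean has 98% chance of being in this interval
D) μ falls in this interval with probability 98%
B

A) Wrong — a CI is about the parameter μ, not individual data values.
B) Correct — this is the frequentist long-run coverage interpretation.
C) Wrong — x̄ is observed and sits in the interval by construction.
D) Wrong — μ is fixed; the randomness lives in the interval, not in μ.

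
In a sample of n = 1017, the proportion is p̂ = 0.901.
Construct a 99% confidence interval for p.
(0.877, 0.925)

Proportion CI:
SE = √(p̂(1-p̂)/n) = √(0.901 · 0.099 / 1017) = 0.00937

z* = 2.576
Margin = z* · SE = 2.576 · 0.00937 = 0.0241

CI: 0.901 ± 0.0241 = (0.877, 0.925)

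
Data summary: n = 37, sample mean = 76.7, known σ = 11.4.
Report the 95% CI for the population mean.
(73.03, 80.37)

z-interval (σ known):
z* = 1.960 for 95% confidence

Margin of error = z* · σ/√n = 1.960 · 11.4/√37 = 3.67

CI: (76.7 - 3.67, 76.7 + 3.67) = (73.03, 80.37)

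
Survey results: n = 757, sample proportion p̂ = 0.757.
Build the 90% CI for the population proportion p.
(0.731, 0.783)

Proportion CI:
SE = √(p̂(1-p̂)/n) = √(0.757 · 0.243 / 757) = 0.01559

z* = 1.645
Margin = z* · SE = 1.645 · 0.01559 = 0.0256

CI: 0.757 ± 0.0256 = (0.731, 0.783)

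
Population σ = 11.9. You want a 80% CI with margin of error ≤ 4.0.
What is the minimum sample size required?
n ≥ 15

For margin E ≤ 4.0:
n ≥ (z* · σ / E)²
n ≥ (1.282 · 11.9 / 4.0)²
n ≥ 14.55

Minimum n = 15 (rounding up)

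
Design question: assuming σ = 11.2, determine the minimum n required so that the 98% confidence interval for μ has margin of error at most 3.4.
n ≥ 59

For margin E ≤ 3.4:
n ≥ (z* · σ / E)²
n ≥ (2.326 · 11.2 / 3.4)²
n ≥ 58.71

Minimum n = 59 (rounding up)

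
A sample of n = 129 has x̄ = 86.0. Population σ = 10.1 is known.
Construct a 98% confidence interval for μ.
(83.93, 88.07)

z-interval (σ known):
z* = 2.326 for 98% confidence

Margin of error = z* · σ/√n = 2.326 · 10.1/√129 = 2.07

CI: (86.0 - 2.07, 86.0 + 2.07) = (83.93, 88.07)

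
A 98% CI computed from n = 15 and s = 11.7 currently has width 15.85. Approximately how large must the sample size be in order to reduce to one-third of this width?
n ≈ 135

CI width ∝ 1/√n
To reduce width by factor 3, need √n to grow by 3 → need 3² = 9 times as many samples.

Current: n = 15, width = 15.85
New: n = 135, width ≈ 4.74

Width reduced by factor of 15.85/4.74 = 3.34.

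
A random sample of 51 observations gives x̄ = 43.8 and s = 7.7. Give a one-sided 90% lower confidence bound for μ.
μ ≥ 42.40

Lower bound (one-sided):
t* = 1.299 (one-sided for 90%)
Lower bound = x̄ - t* · s/√n = 43.8 - 1.299 · 7.7/√51 = 42.40

We are 90% confident that μ ≥ 42.40.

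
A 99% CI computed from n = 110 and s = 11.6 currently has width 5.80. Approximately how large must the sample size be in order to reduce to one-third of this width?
n ≈ 990

CI width ∝ 1/√n
To reduce width by factor 3, need √n to grow by 3 → need 3² = 9 times as many samples.

Current: n = 110, width = 5.80
New: n = 990, width ≈ 1.90

Width reduced by factor of 5.80/1.90 = 3.05.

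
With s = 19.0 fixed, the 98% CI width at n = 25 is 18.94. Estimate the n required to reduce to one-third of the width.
n ≈ 225

CI width ∝ 1/√n
To reduce width by factor 3, need √n to grow by 3 → need 3² = 9 times as many samples.

Current: n = 25, width = 18.94
New: n = 225, width ≈ 5.94

Width reduced by factor of 18.94/5.94 = 3.19.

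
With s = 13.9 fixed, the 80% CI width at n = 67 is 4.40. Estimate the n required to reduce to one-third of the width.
n ≈ 603

CI width ∝ 1/√n
To reduce width by factor 3, need √n to grow by 3 → need 3² = 9 times as many samples.

Current: n = 67, width = 4.40
New: n = 603, width ≈ 1.45

Width reduced by factor of 4.40/1.45 = 3.03.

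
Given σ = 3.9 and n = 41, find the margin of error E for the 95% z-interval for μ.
Margin of error = 1.19

Margin of error = z* · σ/√n
= 1.960 · 3.9/√41
= 1.960 · 3.9/6.4031
= 1.19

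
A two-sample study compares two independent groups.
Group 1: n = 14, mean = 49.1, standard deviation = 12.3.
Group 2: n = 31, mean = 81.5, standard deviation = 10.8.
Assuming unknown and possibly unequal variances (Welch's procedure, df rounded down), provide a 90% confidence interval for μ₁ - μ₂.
(-38.95, -25.85)

Difference: x̄₁ - x̄₂ = -32.40
SE = √(s₁²/n₁ + s₂²/n₂) = √(12.3²/14 + 10.8²/31) = 3.8169
df = 22.45 → 22 (Welch–Satterthwaite, rounded down)
t* = 1.717

CI: -32.40 ± 1.717 · 3.8169 = -32.40 ± 6.55 = (-38.95, -25.85)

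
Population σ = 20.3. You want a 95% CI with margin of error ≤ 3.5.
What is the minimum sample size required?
n ≥ 130

For margin E ≤ 3.5:
n ≥ (z* · σ / E)²
n ≥ (1.960 · 20.3 / 3.5)²
n ≥ 129.23

Minimum n = 130 (rounding up)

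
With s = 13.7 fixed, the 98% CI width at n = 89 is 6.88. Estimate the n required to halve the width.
n ≈ 356

CI width ∝ 1/√n
To reduce width by factor 2, need √n to grow by 2 → need 2² = 4 times as many samples.

Current: n = 89, width = 6.88
New: n = 356, width ≈ 3.39

Width reduced by factor of 6.88/3.39 = 2.03.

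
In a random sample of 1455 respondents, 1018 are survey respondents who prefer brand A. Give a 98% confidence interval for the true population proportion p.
(0.672, 0.728)

Proportion CI:
p̂ = 1018/1455 = 0.69966
SE = √(p̂(1-p̂)/n) = √(0.69966 · 0.30034 / 1455) = 0.01202

z* = 2.326
Margin = z* · SE = 2.326 · 0.01202 = 0.0280

CI: 0.69966 ± 0.0280 = (0.672, 0.728)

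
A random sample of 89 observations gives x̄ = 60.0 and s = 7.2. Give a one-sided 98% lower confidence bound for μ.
μ ≥ 58.41

Lower bound (one-sided):
t* = 2.085 (one-sided for 98%)
Lower bound = x̄ - t* · s/√n = 60.0 - 2.085 · 7.2/√89 = 58.41

We are 98% confident that μ ≥ 58.41.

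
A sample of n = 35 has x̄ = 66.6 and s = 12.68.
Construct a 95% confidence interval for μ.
(62.24, 70.96)

t-interval (σ unknown):
df = n - 1 = 34
t* = 2.032 for 95% confidence

Margin of error = t* · s/√n = 2.032 · 12.68/√35 = 4.36

CI: (62.24, 70.96)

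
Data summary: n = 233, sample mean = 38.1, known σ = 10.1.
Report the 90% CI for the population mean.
(37.01, 39.19)

z-interval (σ known):
z* = 1.645 for 90% confidence

Margin of error = z* · σ/√n = 1.645 · 10.1/√233 = 1.09

CI: (38.1 - 1.09, 38.1 + 1.09) = (37.01, 39.19)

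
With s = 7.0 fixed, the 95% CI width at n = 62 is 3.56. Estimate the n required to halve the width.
n ≈ 248

CI width ∝ 1/√n
To reduce width by factor 2, need √n to grow by 2 → need 2² = 4 times as many samples.

Current: n = 62, width = 3.56
New: n = 248, width ≈ 1.75

Width reduced by factor of 3.56/1.75 = 2.03.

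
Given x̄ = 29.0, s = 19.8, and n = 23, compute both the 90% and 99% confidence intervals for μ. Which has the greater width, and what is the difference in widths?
99% CI is wider by 9.10

df = 22
90% CI: t* = 1.717, (21.91, 36.09), width = 2 · t* · s/√n = 14.18
99% CI: t* = 2.819, (17.36, 40.64), width = 2 · t* · s/√n = 23.28

The 99% CI is wider by 23.28 - 14.18 = 9.10.
Higher confidence requires a wider interval.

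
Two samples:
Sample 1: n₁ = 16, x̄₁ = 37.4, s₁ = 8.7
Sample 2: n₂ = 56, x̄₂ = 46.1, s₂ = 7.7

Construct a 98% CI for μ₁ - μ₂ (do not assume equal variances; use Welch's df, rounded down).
(-14.73, -2.67)

Difference: x̄₁ - x̄₂ = -8.70
SE = √(s₁²/n₁ + s₂²/n₂) = √(8.7²/16 + 7.7²/56) = 2.4061
df = 22.16 → 22 (Welch–Satterthwaite, rounded down)
t* = 2.508

CI: -8.70 ± 2.508 · 2.4061 = -8.70 ± 6.03 = (-14.73, -2.67)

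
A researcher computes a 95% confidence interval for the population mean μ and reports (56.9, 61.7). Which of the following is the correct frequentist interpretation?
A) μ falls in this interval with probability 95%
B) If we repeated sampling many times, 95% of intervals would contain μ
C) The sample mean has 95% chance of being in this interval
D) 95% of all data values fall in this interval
B

A) Wrong — μ is fixed; the randomness lives in the interval, not in μ.
B) Correct — this is the frequentist long-run coverage interpretation.
C) Wrong — x̄ is observed and sits in the interval by construction.
D) Wrong — a CI is about the parameter μ, not individual data values.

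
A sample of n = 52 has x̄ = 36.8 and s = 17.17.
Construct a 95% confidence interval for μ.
(32.02, 41.58)

t-interval (σ unknown):
df = n - 1 = 51
t* = 2.008 for 95% confidence

Margin of error = t* · s/√n = 2.008 · 17.17/√52 = 4.78

CI: (32.02, 41.58)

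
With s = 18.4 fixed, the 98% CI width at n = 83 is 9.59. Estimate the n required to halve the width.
n ≈ 332

CI width ∝ 1/√n
To reduce width by factor 2, need √n to grow by 2 → need 2² = 4 times as many samples.

Current: n = 83, width = 9.59
New: n = 332, width ≈ 4.72

Width reduced by factor of 9.59/4.72 = 2.03.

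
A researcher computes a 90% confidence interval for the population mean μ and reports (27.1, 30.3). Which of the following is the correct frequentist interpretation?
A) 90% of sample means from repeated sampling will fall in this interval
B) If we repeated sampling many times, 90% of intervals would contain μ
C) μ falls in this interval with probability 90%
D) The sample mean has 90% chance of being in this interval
B

A) Wrong — coverage applies to intervals containing μ, not to future x̄ values.
B) Correct — this is the frequentist long-run coverage interpretation.
C) Wrong — μ is fixed; the randomness lives in the interval, not in μ.
D) Wrong — x̄ is observed and sits in the interval by construction.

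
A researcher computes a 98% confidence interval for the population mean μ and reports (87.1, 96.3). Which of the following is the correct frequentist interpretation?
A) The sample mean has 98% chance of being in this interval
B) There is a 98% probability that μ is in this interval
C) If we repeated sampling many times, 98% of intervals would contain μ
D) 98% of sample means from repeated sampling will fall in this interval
C

A) Wrong — x̄ is observed and sits in the interval by construction.
B) Wrong — μ is fixed; the randomness lives in the interval, not in μ.
C) Correct — this is the frequentist long-run coverage interpretation.
D) Wrong — coverage applies to intervals containing μ, not to future x̄ values.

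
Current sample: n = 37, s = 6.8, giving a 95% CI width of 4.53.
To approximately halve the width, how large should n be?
n ≈ 148

CI width ∝ 1/√n
To reduce width by factor 2, need √n to grow by 2 → need 2² = 4 times as many samples.

Current: n = 37, width = 4.53
New: n = 148, width ≈ 2.21

Width reduced by factor of 4.53/2.21 = 2.05.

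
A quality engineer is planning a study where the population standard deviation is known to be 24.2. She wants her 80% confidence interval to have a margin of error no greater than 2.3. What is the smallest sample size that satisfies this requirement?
n ≥ 182

For margin E ≤ 2.3:
n ≥ (z* · σ / E)²
n ≥ (1.282 · 24.2 / 2.3)²
n ≥ 181.95

Minimum n = 182 (rounding up)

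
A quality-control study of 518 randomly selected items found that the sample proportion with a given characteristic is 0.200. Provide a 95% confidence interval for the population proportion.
(0.166, 0.234)

Proportion CI:
SE = √(p̂(1-p̂)/n) = √(0.200 · 0.800 / 518) = 0.01757

z* = 1.960
Margin = z* · SE = 1.960 · 0.01757 = 0.0344

CI: 0.200 ± 0.0344 = (0.166, 0.234)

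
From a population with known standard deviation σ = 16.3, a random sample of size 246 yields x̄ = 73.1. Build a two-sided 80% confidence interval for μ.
(71.77, 74.43)

z-interval (σ known):
z* = 1.282 for 80% confidence

Margin of error = z* · σ/√n = 1.282 · 16.3/√246 = 1.33

CI: (73.1 - 1.33, 73.1 + 1.33) = (71.77, 74.43)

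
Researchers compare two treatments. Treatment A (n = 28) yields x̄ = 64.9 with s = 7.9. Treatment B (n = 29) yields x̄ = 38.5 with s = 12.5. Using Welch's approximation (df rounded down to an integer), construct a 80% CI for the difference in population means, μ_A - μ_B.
(22.81, 29.99)

Difference: x̄₁ - x̄₂ = 26.40
SE = √(s₁²/n₁ + s₂²/n₂) = √(7.9²/28 + 12.5²/29) = 2.7599
df = 47.52 → 47 (Welch–Satterthwaite, rounded down)
t* = 1.300

CI: 26.40 ± 1.300 · 2.7599 = 26.40 ± 3.59 = (22.81, 29.99)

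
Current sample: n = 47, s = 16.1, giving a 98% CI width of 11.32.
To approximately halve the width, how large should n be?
n ≈ 188

CI width ∝ 1/√n
To reduce width by factor 2, need √n to grow by 2 → need 2² = 4 times as many samples.

Current: n = 47, width = 11.32
New: n = 188, width ≈ 5.51

Width reduced by factor of 11.32/5.51 = 2.05.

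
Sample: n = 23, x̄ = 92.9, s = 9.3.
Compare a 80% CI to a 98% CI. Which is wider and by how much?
98% CI is wider by 4.61

df = 22
80% CI: t* = 1.321, (90.34, 95.46), width = 2 · t* · s/√n = 5.12
98% CI: t* = 2.508, (88.04, 97.76), width = 2 · t* · s/√n = 9.73

The 98% CI is wider by 9.73 - 5.12 = 4.61.
Higher confidence requires a wider interval.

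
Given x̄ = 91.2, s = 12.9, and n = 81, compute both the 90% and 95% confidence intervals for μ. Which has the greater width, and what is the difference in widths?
95% CI is wider by 0.93

df = 80
90% CI: t* = 1.664, (88.81, 93.59), width = 2 · t* · s/√n = 4.77
95% CI: t* = 1.990, (88.35, 94.05), width = 2 · t* · s/√n = 5.70

The 95% CI is wider by 5.70 - 4.77 = 0.93.
Higher confidence requires a wider interval.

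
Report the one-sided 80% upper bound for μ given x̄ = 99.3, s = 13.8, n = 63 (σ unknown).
μ ≤ 100.77

Upper bound (one-sided):
t* = 0.847 (one-sided for 80%)
Upper bound = x̄ + t* · s/√n = 99.3 + 0.847 · 13.8/√63 = 100.77

We are 80% confident that μ ≤ 100.77.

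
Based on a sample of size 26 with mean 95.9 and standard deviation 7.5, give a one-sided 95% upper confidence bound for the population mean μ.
μ ≤ 98.41

Upper bound (one-sided):
t* = 1.708 (one-sided for 95%)
Upper bound = x̄ + t* · s/√n = 95.9 + 1.708 · 7.5/√26 = 98.41

We are 95% confident that μ ≤ 98.41.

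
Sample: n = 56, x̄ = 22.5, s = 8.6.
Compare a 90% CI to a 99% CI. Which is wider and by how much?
99% CI is wider by 2.28

df = 55
90% CI: t* = 1.673, (20.58, 24.42), width = 2 · t* · s/√n = 3.85
99% CI: t* = 2.668, (19.43, 25.57), width = 2 · t* · s/√n = 6.13

The 99% CI is wider by 6.13 - 3.85 = 2.28.
Higher confidence requires a wider interval.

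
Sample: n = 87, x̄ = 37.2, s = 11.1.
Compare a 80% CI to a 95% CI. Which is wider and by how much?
95% CI is wider by 1.66

df = 86
80% CI: t* = 1.291, (35.66, 38.74), width = 2 · t* · s/√n = 3.07
95% CI: t* = 1.988, (34.83, 39.57), width = 2 · t* · s/√n = 4.73

The 95% CI is wider by 4.73 - 3.07 = 1.66.
Higher confidence requires a wider interval.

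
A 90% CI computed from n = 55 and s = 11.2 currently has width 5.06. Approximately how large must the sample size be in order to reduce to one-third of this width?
n ≈ 495

CI width ∝ 1/√n
To reduce width by factor 3, need √n to grow by 3 → need 3² = 9 times as many samples.

Current: n = 55, width = 5.06
New: n = 495, width ≈ 1.66

Width reduced by factor of 5.06/1.66 = 3.05.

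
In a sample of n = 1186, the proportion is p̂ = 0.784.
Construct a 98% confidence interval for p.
(0.756, 0.812)

Proportion CI:
SE = √(p̂(1-p̂)/n) = √(0.784 · 0.216 / 1186) = 0.01195

z* = 2.326
Margin = z* · SE = 2.326 · 0.01195 = 0.0278

CI: 0.784 ± 0.0278 = (0.756, 0.812)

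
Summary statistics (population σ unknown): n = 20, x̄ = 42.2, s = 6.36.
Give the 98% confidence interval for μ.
(38.59, 45.81)

t-interval (σ unknown):
df = n - 1 = 19
t* = 2.539 for 98% confidence

Margin of error = t* · s/√n = 2.539 · 6.36/√20 = 3.61

CI: (38.59, 45.81)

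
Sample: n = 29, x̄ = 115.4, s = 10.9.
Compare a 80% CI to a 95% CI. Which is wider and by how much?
95% CI is wider by 2.97

df = 28
80% CI: t* = 1.313, (112.74, 118.06), width = 2 · t* · s/√n = 5.32
95% CI: t* = 2.048, (111.25, 119.55), width = 2 · t* · s/√n = 8.29

The 95% CI is wider by 8.29 - 5.32 = 2.97.
Higher confidence requires a wider interval.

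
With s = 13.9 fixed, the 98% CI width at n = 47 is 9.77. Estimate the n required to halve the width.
n ≈ 188

CI width ∝ 1/√n
To reduce width by factor 2, need √n to grow by 2 → need 2² = 4 times as many samples.

Current: n = 47, width = 9.77
New: n = 188, width ≈ 4.76

Width reduced by factor of 9.77/4.76 = 2.05.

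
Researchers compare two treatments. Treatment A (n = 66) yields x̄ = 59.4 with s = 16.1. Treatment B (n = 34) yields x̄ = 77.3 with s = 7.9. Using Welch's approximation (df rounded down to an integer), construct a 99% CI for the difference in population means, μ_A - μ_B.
(-24.21, -11.59)

Difference: x̄₁ - x̄₂ = -17.90
SE = √(s₁²/n₁ + s₂²/n₂) = √(16.1²/66 + 7.9²/34) = 2.4006
df = 97.85 → 97 (Welch–Satterthwaite, rounded down)
t* = 2.627

CI: -17.90 ± 2.627 · 2.4006 = -17.90 ± 6.31 = (-24.21, -11.59)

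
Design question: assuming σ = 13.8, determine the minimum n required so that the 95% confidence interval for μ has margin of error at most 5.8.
n ≥ 22

For margin E ≤ 5.8:
n ≥ (z* · σ / E)²
n ≥ (1.960 · 13.8 / 5.8)²
n ≥ 21.75

Minimum n = 22 (rounding up)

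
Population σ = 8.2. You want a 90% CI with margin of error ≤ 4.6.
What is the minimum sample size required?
n ≥ 9

For margin E ≤ 4.6:
n ≥ (z* · σ / E)²
n ≥ (1.645 · 8.2 / 4.6)²
n ≥ 8.60

Minimum n = 9 (rounding up)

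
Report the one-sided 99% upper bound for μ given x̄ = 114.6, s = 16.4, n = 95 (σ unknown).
μ ≤ 118.58

Upper bound (one-sided):
t* = 2.367 (one-sided for 99%)
Upper bound = x̄ + t* · s/√n = 114.6 + 2.367 · 16.4/√95 = 118.58

We are 99% confident that μ ≤ 118.58.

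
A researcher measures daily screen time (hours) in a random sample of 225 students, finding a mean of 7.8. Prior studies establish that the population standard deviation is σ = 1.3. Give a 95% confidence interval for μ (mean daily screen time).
(7.63, 7.97)

z-interval (σ known):
z* = 1.960 for 95% confidence

Margin of error = z* · σ/√n = 1.960 · 1.3/√225 = 0.17

CI: (7.8 - 0.17, 7.8 + 0.17) = (7.63, 7.97)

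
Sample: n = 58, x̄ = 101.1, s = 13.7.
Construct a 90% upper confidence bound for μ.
μ ≤ 103.43

Upper bound (one-sided):
t* = 1.297 (one-sided for 90%)
Upper bound = x̄ + t* · s/√n = 101.1 + 1.297 · 13.7/√58 = 103.43

We are 90% confident that μ ≤ 103.43.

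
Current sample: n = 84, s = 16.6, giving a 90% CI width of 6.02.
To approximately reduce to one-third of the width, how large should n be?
n ≈ 756

CI width ∝ 1/√n
To reduce width by factor 3, need √n to grow by 3 → need 3² = 9 times as many samples.

Current: n = 84, width = 6.02
New: n = 756, width ≈ 1.99

Width reduced by factor of 6.02/1.99 = 3.03.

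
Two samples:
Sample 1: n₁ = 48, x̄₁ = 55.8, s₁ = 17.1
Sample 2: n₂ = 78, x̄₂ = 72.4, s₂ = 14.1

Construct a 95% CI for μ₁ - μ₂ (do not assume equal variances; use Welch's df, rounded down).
(-22.44, -10.76)

Difference: x̄₁ - x̄₂ = -16.60
SE = √(s₁²/n₁ + s₂²/n₂) = √(17.1²/48 + 14.1²/78) = 2.9395
df = 85.43 → 85 (Welch–Satterthwaite, rounded down)
t* = 1.988

CI: -16.60 ± 1.988 · 2.9395 = -16.60 ± 5.84 = (-22.44, -10.76)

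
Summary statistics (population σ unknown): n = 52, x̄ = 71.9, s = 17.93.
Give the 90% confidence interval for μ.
(67.74, 76.06)

t-interval (σ unknown):
df = n - 1 = 51
t* = 1.675 for 90% confidence

Margin of error = t* · s/√n = 1.675 · 17.93/√52 = 4.16

CI: (67.74, 76.06)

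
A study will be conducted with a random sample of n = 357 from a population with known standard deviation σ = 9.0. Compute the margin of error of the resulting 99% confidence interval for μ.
Margin of error = 1.23

Margin of error = z* · σ/√n
= 2.576 · 9.0/√357
= 2.576 · 9.0/18.8944
= 1.23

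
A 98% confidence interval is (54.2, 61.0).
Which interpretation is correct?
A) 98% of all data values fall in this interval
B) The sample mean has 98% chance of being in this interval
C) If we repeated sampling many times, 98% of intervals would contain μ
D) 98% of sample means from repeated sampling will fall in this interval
C

A) Wrong — a CI is about the parameter μ, not individual data values.
B) Wrong — x̄ is observed and sits in the interval by construction.
C) Correct — this is the frequentist long-run coverage interpretation.
D) Wrong — coverage applies to intervals containing μ, not to future x̄ values.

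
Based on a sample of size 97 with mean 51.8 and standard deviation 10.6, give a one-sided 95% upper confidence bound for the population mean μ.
μ ≤ 53.59

Upper bound (one-sided):
t* = 1.661 (one-sided for 95%)
Upper bound = x̄ + t* · s/√n = 51.8 + 1.661 · 10.6/√97 = 53.59

We are 95% confident that μ ≤ 53.59.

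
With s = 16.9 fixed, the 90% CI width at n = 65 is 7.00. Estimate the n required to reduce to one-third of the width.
n ≈ 585

CI width ∝ 1/√n
To reduce width by factor 3, need √n to grow by 3 → need 3² = 9 times as many samples.

Current: n = 65, width = 7.00
New: n = 585, width ≈ 2.30

Width reduced by factor of 7.00/2.30 = 3.04.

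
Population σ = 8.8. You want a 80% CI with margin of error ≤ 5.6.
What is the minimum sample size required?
n ≥ 5

For margin E ≤ 5.6:
n ≥ (z* · σ / E)²
n ≥ (1.282 · 8.8 / 5.6)²
n ≥ 4.06

Minimum n = 5 (rounding up)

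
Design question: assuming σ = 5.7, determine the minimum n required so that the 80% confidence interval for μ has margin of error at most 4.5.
n ≥ 3

For margin E ≤ 4.5:
n ≥ (z* · σ / E)²
n ≥ (1.282 · 5.7 / 4.5)²
n ≥ 2.64

Minimum n = 3 (rounding up)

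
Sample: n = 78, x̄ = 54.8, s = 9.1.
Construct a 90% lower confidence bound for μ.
μ ≥ 53.47

Lower bound (one-sided):
t* = 1.293 (one-sided for 90%)
Lower bound = x̄ - t* · s/√n = 54.8 - 1.293 · 9.1/√78 = 53.47

We are 90% confident that μ ≥ 53.47.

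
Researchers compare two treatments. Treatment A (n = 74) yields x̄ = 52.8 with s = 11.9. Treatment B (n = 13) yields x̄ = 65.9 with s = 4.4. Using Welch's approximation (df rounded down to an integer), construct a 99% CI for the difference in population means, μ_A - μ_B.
(-18.04, -8.16)

Difference: x̄₁ - x̄₂ = -13.10
SE = √(s₁²/n₁ + s₂²/n₂) = √(11.9²/74 + 4.4²/13) = 1.8447
df = 49.28 → 49 (Welch–Satterthwaite, rounded down)
t* = 2.680

CI: -13.10 ± 2.680 · 1.8447 = -13.10 ± 4.94 = (-18.04, -8.16)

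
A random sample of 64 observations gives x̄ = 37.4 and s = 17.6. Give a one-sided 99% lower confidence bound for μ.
μ ≥ 32.15

Lower bound (one-sided):
t* = 2.387 (one-sided for 99%)
Lower bound = x̄ - t* · s/√n = 37.4 - 2.387 · 17.6/√64 = 32.15

We are 99% confident that μ ≥ 32.15.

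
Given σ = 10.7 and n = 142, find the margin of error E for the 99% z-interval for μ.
Margin of error = 2.31

Margin of error = z* · σ/√n
= 2.576 · 10.7/√142
= 2.576 · 10.7/11.9164
= 2.31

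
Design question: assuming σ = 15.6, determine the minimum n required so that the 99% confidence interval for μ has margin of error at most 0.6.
n ≥ 4486

For margin E ≤ 0.6:
n ≥ (z* · σ / E)²
n ≥ (2.576 · 15.6 / 0.6)²
n ≥ 4485.78

Minimum n = 4486 (rounding up)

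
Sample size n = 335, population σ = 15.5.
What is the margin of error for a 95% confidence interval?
Margin of error = 1.66

Margin of error = z* · σ/√n
= 1.960 · 15.5/√335
= 1.960 · 15.5/18.3030
= 1.66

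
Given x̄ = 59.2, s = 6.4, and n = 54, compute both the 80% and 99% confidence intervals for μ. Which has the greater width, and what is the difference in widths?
99% CI is wider by 2.39

df = 53
80% CI: t* = 1.298, (58.07, 60.33), width = 2 · t* · s/√n = 2.26
99% CI: t* = 2.672, (56.87, 61.53), width = 2 · t* · s/√n = 4.65

The 99% CI is wider by 4.65 - 2.26 = 2.39.
Higher confidence requires a wider interval.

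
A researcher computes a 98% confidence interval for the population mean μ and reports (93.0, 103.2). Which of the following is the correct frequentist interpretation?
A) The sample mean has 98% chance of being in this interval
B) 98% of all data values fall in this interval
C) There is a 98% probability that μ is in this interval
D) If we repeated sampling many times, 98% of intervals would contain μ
D

A) Wrong — x̄ is observed and sits in the interval by construction.
B) Wrong — a CI is about the parameter μ, not individual data values.
C) Wrong — μ is fixed; the randomness lives in the interval, not in μ.
D) Correct — this is the frequentist long-run coverage interpretation.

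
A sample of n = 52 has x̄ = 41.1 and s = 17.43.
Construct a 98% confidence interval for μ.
(35.29, 46.91)

t-interval (σ unknown):
df = n - 1 = 51
t* = 2.402 for 98% confidence

Margin of error = t* · s/√n = 2.402 · 17.43/√52 = 5.81

CI: (35.29, 46.91)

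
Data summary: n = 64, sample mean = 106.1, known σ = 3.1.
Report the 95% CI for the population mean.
(105.34, 106.86)

z-interval (σ known):
z* = 1.960 for 95% confidence

Margin of error = z* · σ/√n = 1.960 · 3.1/√64 = 0.76

CI: (106.1 - 0.76, 106.1 + 0.76) = (105.34, 106.86)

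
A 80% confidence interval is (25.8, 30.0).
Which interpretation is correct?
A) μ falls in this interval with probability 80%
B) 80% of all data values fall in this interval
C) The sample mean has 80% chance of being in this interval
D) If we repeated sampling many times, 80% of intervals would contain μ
D

A) Wrong — μ is fixed; the randomness lives in the interval, not in μ.
B) Wrong — a CI is about the parameter μ, not individual data values.
C) Wrong — x̄ is observed and sits in the interval by construction.
D) Correct — this is the frequentist long-run coverage interpretation.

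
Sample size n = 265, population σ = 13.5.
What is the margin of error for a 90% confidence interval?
Margin of error = 1.36

Margin of error = z* · σ/√n
= 1.645 · 13.5/√265
= 1.645 · 13.5/16.2788
= 1.36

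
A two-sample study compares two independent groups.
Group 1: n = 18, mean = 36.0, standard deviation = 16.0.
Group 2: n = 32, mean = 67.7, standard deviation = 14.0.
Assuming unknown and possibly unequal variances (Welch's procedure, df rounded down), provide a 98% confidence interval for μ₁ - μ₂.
(-42.76, -20.64)

Difference: x̄₁ - x̄₂ = -31.70
SE = √(s₁²/n₁ + s₂²/n₂) = √(16.0²/18 + 14.0²/32) = 4.5108
df = 31.58 → 31 (Welch–Satterthwaite, rounded down)
t* = 2.453

CI: -31.70 ± 2.453 · 4.5108 = -31.70 ± 11.06 = (-42.76, -20.64)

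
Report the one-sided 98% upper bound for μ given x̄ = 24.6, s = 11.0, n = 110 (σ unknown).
μ ≤ 26.78

Upper bound (one-sided):
t* = 2.079 (one-sided for 98%)
Upper bound = x̄ + t* · s/√n = 24.6 + 2.079 · 11.0/√110 = 26.78

We are 98% confident that μ ≤ 26.78.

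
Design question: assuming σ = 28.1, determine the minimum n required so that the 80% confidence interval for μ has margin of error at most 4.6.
n ≥ 62

For margin E ≤ 4.6:
n ≥ (z* · σ / E)²
n ≥ (1.282 · 28.1 / 4.6)²
n ≥ 61.33

Minimum n = 62 (rounding up)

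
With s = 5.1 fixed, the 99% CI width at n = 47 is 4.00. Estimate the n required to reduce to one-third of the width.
n ≈ 423

CI width ∝ 1/√n
To reduce width by factor 3, need √n to grow by 3 → need 3² = 9 times as many samples.

Current: n = 47, width = 4.00
New: n = 423, width ≈ 1.28

Width reduced by factor of 4.00/1.28 = 3.12.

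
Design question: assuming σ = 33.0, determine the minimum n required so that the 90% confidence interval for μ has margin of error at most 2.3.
n ≥ 558

For margin E ≤ 2.3:
n ≥ (z* · σ / E)²
n ≥ (1.645 · 33.0 / 2.3)²
n ≥ 557.06

Minimum n = 558 (rounding up)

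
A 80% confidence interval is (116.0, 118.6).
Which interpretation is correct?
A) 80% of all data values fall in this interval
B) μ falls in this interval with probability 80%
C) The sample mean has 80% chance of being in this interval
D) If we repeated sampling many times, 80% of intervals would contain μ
D

A) Wrong — a CI is about the parameter μ, not individual data values.
B) Wrong — μ is fixed; the randomness lives in the interval, not in μ.
C) Wrong — x̄ is observed and sits in the interval by construction.
D) Correct — this is the frequentist long-run coverage interpretation.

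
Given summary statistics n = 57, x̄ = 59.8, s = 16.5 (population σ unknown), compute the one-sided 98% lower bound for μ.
μ ≥ 55.20

Lower bound (one-sided):
t* = 2.103 (one-sided for 98%)
Lower bound = x̄ - t* · s/√n = 59.8 - 2.103 · 16.5/√57 = 55.20

We are 98% confident that μ ≥ 55.20.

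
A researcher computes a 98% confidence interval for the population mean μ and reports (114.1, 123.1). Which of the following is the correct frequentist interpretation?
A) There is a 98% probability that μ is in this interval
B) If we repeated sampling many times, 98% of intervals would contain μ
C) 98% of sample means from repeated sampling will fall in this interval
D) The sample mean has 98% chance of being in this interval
B

A) Wrong — μ is fixed; the randomness lives in the interval, not in μ.
B) Correct — this is the frequentist long-run coverage interpretation.
C) Wrong — coverage applies to intervals containing μ, not to future x̄ values.
D) Wrong — x̄ is observed and sits in the interval by construction.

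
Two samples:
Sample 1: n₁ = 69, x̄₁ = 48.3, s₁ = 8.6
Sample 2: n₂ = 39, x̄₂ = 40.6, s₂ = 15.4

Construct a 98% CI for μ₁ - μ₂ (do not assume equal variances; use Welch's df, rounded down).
(1.28, 14.12)

Difference: x̄₁ - x̄₂ = 7.70
SE = √(s₁²/n₁ + s₂²/n₂) = √(8.6²/69 + 15.4²/39) = 2.6745
df = 51.68 → 51 (Welch–Satterthwaite, rounded down)
t* = 2.402

CI: 7.70 ± 2.402 · 2.6745 = 7.70 ± 6.42 = (1.28, 14.12)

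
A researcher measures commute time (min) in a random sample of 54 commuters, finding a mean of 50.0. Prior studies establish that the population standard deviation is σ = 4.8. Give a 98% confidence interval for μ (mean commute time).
(48.48, 51.52)

z-interval (σ known):
z* = 2.326 for 98% confidence

Margin of error = z* · σ/√n = 2.326 · 4.8/√54 = 1.52

CI: (50.0 - 1.52, 50.0 + 1.52) = (48.48, 51.52)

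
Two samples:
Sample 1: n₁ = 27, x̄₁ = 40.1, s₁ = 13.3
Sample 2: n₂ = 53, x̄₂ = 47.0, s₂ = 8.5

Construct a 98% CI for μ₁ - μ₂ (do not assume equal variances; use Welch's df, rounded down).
(-13.74, -0.06)

Difference: x̄₁ - x̄₂ = -6.90
SE = √(s₁²/n₁ + s₂²/n₂) = √(13.3²/27 + 8.5²/53) = 2.8133
df = 37.14 → 37 (Welch–Satterthwaite, rounded down)
t* = 2.431

CI: -6.90 ± 2.431 · 2.8133 = -6.90 ± 6.84 = (-13.74, -0.06)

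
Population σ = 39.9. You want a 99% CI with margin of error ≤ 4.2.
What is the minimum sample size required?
n ≥ 599

For margin E ≤ 4.2:
n ≥ (z* · σ / E)²
n ≥ (2.576 · 39.9 / 4.2)²
n ≥ 598.88

Minimum n = 599 (rounding up)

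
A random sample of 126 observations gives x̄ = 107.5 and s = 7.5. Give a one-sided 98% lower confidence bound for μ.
μ ≥ 106.11

Lower bound (one-sided):
t* = 2.075 (one-sided for 98%)
Lower bound = x̄ - t* · s/√n = 107.5 - 2.075 · 7.5/√126 = 106.11

We are 98% confident that μ ≥ 106.11.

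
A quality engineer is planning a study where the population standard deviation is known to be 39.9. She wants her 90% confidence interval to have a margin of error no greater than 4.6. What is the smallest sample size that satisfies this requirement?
n ≥ 204

For margin E ≤ 4.6:
n ≥ (z* · σ / E)²
n ≥ (1.645 · 39.9 / 4.6)²
n ≥ 203.59

Minimum n = 204 (rounding up)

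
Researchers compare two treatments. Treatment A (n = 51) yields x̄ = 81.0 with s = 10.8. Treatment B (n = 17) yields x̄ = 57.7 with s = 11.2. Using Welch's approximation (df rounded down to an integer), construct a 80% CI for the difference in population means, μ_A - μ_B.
(19.21, 27.39)

Difference: x̄₁ - x̄₂ = 23.30
SE = √(s₁²/n₁ + s₂²/n₂) = √(10.8²/51 + 11.2²/17) = 3.1090
df = 26.64 → 26 (Welch–Satterthwaite, rounded down)
t* = 1.315

CI: 23.30 ± 1.315 · 3.1090 = 23.30 ± 4.09 = (19.21, 27.39)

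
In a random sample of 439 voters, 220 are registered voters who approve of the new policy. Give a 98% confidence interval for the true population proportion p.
(0.446, 0.557)

Proportion CI:
p̂ = 220/439 = 0.50114
SE = √(p̂(1-p̂)/n) = √(0.50114 · 0.49886 / 439) = 0.02386

z* = 2.326
Margin = z* · SE = 2.326 · 0.02386 = 0.0555

CI: 0.50114 ± 0.0555 = (0.446, 0.557)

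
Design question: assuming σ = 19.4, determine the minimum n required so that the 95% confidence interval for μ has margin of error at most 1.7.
n ≥ 501

For margin E ≤ 1.7:
n ≥ (z* · σ / E)²
n ≥ (1.960 · 19.4 / 1.7)²
n ≥ 500.29

Minimum n = 501 (rounding up)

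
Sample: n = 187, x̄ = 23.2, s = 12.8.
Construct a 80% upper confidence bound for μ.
μ ≤ 23.99

Upper bound (one-sided):
t* = 0.844 (one-sided for 80%)
Upper bound = x̄ + t* · s/√n = 23.2 + 0.844 · 12.8/√187 = 23.99

We are 80% confident that μ ≤ 23.99.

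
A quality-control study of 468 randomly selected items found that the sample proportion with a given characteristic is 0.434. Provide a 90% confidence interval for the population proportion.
(0.396, 0.472)

Proportion CI:
SE = √(p̂(1-p̂)/n) = √(0.434 · 0.566 / 468) = 0.02291

z* = 1.645
Margin = z* · SE = 1.645 · 0.02291 = 0.0377

CI: 0.434 ± 0.0377 = (0.396, 0.472)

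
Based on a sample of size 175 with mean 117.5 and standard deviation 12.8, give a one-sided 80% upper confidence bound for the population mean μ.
μ ≤ 118.32

Upper bound (one-sided):
t* = 0.844 (one-sided for 80%)
Upper bound = x̄ + t* · s/√n = 117.5 + 0.844 · 12.8/√175 = 118.32

We are 80% confident that μ ≤ 118.32.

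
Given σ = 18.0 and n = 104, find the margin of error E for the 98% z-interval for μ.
Margin of error = 4.11

Margin of error = z* · σ/√n
= 2.326 · 18.0/√104
= 2.326 · 18.0/10.1980
= 4.11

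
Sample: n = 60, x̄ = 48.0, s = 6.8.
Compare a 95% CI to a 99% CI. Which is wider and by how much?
99% CI is wider by 1.16

df = 59
95% CI: t* = 2.001, (46.24, 49.76), width = 2 · t* · s/√n = 3.51
99% CI: t* = 2.662, (45.66, 50.34), width = 2 · t* · s/√n = 4.67

The 99% CI is wider by 4.67 - 3.51 = 1.16.
Higher confidence requires a wider interval.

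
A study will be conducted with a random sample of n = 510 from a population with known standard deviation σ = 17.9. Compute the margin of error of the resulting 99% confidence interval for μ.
Margin of error = 2.04

Margin of error = z* · σ/√n
= 2.576 · 17.9/√510
= 2.576 · 17.9/22.5832
= 2.04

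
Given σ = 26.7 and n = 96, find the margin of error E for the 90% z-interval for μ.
Margin of error = 4.48

Margin of error = z* · σ/√n
= 1.645 · 26.7/√96
= 1.645 · 26.7/9.7980
= 4.48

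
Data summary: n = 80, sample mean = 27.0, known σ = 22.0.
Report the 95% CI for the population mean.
(22.18, 31.82)

z-interval (σ known):
z* = 1.960 for 95% confidence

Margin of error = z* · σ/√n = 1.960 · 22.0/√80 = 4.82

CI: (27.0 - 4.82, 27.0 + 4.82) = (22.18, 31.82)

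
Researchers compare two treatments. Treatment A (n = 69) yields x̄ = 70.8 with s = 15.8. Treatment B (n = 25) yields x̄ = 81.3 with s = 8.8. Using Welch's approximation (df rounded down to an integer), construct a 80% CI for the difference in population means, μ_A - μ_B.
(-13.85, -7.15)

Difference: x̄₁ - x̄₂ = -10.50
SE = √(s₁²/n₁ + s₂²/n₂) = √(15.8²/69 + 8.8²/25) = 2.5914
df = 76.14 → 76 (Welch–Satterthwaite, rounded down)
t* = 1.293

CI: -10.50 ± 1.293 · 2.5914 = -10.50 ± 3.35 = (-13.85, -7.15)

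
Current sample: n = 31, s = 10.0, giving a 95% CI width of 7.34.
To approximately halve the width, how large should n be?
n ≈ 124

CI width ∝ 1/√n
To reduce width by factor 2, need √n to grow by 2 → need 2² = 4 times as many samples.

Current: n = 31, width = 7.34
New: n = 124, width ≈ 3.55

Width reduced by factor of 7.34/3.55 = 2.07.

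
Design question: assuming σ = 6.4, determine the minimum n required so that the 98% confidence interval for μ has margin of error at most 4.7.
n ≥ 11

For margin E ≤ 4.7:
n ≥ (z* · σ / E)²
n ≥ (2.326 · 6.4 / 4.7)²
n ≥ 10.03

Minimum n = 11 (rounding up)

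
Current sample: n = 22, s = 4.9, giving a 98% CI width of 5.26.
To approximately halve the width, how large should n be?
n ≈ 88

CI width ∝ 1/√n
To reduce width by factor 2, need √n to grow by 2 → need 2² = 4 times as many samples.

Current: n = 22, width = 5.26
New: n = 88, width ≈ 2.48

Width reduced by factor of 5.26/2.48 = 2.12.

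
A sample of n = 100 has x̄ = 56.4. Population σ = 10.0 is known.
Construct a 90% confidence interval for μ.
(54.75, 58.05)

z-interval (σ known):
z* = 1.645 for 90% confidence

Margin of error = z* · σ/√n = 1.645 · 10.0/√100 = 1.65

CI: (56.4 - 1.65, 56.4 + 1.65) = (54.75, 58.05)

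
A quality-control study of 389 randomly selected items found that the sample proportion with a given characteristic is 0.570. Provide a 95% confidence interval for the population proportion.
(0.521, 0.619)

Proportion CI:
SE = √(p̂(1-p̂)/n) = √(0.570 · 0.430 / 389) = 0.02510

z* = 1.960
Margin = z* · SE = 1.960 · 0.02510 = 0.0492

CI: 0.570 ± 0.0492 = (0.521, 0.619)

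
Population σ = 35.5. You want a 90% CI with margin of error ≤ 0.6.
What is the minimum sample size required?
n ≥ 9473

For margin E ≤ 0.6:
n ≥ (z* · σ / E)²
n ≥ (1.645 · 35.5 / 0.6)²
n ≥ 9472.97

Minimum n = 9473 (rounding up)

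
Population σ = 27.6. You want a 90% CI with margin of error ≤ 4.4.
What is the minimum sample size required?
n ≥ 107

For margin E ≤ 4.4:
n ≥ (z* · σ / E)²
n ≥ (1.645 · 27.6 / 4.4)²
n ≥ 106.47

Minimum n = 107 (rounding up)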